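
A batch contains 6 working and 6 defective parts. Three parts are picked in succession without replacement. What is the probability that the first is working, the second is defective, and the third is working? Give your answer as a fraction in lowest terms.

3/22

Each draw changes the counts, so multiply the conditional probabilities along the sequence:
P = 6/12 × 6/11 × 5/10 = 180/1320 = 3/22.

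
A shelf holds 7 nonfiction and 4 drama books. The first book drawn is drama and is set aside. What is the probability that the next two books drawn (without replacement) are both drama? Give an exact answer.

1/15

After the first draw, 3 of the remaining 10 books are drama.
P = 3/10 × 2/9 = 6/90 = 1/15.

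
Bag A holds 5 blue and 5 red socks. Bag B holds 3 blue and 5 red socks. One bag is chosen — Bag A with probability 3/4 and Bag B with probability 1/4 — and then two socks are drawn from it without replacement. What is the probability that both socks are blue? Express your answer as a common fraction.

65/336

From Bag A: P(both blue) = (5/10)(4/9) = 2/9.
From Bag B: P(both blue) = (3/8)(2/7) = 3/28.
Total probability = (3/4)(2/9) + (1/4)(3/28) = 65/336.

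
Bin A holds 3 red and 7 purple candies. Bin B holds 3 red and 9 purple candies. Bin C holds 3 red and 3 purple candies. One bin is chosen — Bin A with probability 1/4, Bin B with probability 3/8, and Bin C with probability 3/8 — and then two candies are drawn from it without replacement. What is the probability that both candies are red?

287/2640

From Bin A: P(both red) = (3/10)(2/9) = 1/15.
From Bin B: P(both red) = (3/12)(2/11) = 1/22.
From Bin C: P(both red) = (3/6)(2/5) = 1/5.
Total probability = (1/4)(1/15) + (3/8)(1/22) + (3/8)(1/5) = 287/2640.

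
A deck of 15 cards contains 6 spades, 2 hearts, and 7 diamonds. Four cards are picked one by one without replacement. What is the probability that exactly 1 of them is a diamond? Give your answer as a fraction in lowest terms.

56/195

One ordering (a diamond drawn first) has probability 7/15 × 8/14 × 7/13 × 6/12 = 2352/32760 = 14/195.
There are C(4,1) = 4 such orderings, each equally likely, so P = 4 × 14/195 = 56/195.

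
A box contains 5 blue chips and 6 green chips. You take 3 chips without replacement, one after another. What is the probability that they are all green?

P(all green) = 6/11 × 5/10 × 4/9 = 120/990 = 4/33.

4/33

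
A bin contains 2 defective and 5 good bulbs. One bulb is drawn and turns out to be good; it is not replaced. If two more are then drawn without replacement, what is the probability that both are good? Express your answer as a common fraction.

2/5

After the first draw, 4 of the remaining 6 bulbs are good.
P = 4/6 × 3/5 = 12/30 = 2/5.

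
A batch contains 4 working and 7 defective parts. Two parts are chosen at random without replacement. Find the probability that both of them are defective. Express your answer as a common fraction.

P = 7/11 × 6/10 = 42/110 = 21/55.

21/55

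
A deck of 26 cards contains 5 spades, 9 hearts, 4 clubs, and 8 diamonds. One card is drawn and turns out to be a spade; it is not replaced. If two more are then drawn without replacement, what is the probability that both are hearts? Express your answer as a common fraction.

3/25

After the first draw, 9 of the remaining 25 cards are hearts.
P = 9/25 × 8/24 = 72/600 = 3/25.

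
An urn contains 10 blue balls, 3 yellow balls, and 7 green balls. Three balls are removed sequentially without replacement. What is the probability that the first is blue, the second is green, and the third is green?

Each draw changes the counts, so multiply the conditional probabilities along the sequence:
P = 10/20 × 7/19 × 6/18 = 420/6840 = 7/114.

7/114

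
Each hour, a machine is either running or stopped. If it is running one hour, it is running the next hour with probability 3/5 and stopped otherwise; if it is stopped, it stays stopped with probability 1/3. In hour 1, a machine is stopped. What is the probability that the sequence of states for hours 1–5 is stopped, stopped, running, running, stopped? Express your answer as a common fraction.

4/75

Hour 1 is given. For each transition, use the conditional probability from the current state:
P(stopped | stopped) = 1/3; P(running | stopped) = 2/3; P(running | running) = 3/5; P(stopped | running) = 2/5.
P = 1/3 × 2/3 × 3/5 × 2/5 = 12/225 = 4/75.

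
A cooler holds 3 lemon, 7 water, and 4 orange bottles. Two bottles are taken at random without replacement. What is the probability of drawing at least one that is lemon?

36/91

P(no lemon) = 11/14 × 10/13 = 110/182 = 55/91.
P(at least one) = 1 − 55/91 = 36/91.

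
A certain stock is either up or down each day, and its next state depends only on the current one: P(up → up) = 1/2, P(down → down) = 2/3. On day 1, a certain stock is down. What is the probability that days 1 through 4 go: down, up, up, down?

1/12

Day 1 is given. For each transition, use the conditional probability from the current state:
P(up | down) = 1/3; P(up | up) = 1/2; P(down | up) = 1/2.
P = 1/3 × 1/2 × 1/2 = 1/12.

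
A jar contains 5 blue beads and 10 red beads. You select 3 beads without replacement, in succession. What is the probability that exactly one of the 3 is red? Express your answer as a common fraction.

20/91

One ordering (red drawn first) has probability 10/15 × 5/14 × 4/13 = 200/2730 = 20/273.
There are C(3,1) = 3 such orderings, each equally likely, so P = 3 × 20/273 = 20/91.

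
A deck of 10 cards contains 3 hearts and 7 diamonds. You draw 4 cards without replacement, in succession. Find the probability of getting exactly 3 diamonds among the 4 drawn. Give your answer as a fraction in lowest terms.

One ordering (diamonds drawn first) has probability 7/10 × 6/9 × 5/8 × 3/7 = 630/5040 = 1/8.
There are C(4,3) = 4 such orderings, each equally likely, so P = 4 × 1/8 = 1/2.

1/2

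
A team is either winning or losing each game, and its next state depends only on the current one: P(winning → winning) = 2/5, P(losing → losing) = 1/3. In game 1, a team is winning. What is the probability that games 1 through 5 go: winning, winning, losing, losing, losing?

Game 1 is given. For each transition, use the conditional probability from the current state:
P(winning | winning) = 2/5; P(losing | winning) = 3/5; P(losing | losing) = 1/3; P(losing | losing) = 1/3.
P = 2/5 × 3/5 × 1/3 × 1/3 = 6/225 = 2/75.

2/75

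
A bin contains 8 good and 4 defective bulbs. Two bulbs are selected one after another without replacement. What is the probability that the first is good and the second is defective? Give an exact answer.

8/33

Multiply the probability of each draw given the previous ones:
P = 8/12 × 4/11 = 32/132 = 8/33.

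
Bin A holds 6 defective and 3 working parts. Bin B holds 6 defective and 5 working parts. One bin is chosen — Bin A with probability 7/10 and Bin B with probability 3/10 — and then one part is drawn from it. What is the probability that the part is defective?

From Bin A: P(defective) = 6/9.
From Bin B: P(defective) = 6/11.
Total probability = (7/10)(6/9) + (3/10)(6/11) = 104/165.

104/165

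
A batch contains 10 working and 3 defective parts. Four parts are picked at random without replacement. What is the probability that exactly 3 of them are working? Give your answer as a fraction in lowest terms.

72/143

One ordering (working drawn first) has probability 10/13 × 9/12 × 8/11 × 3/10 = 2160/17160 = 18/143.
There are C(4,3) = 4 such orderings, each equally likely, so P = 4 × 18/143 = 72/143.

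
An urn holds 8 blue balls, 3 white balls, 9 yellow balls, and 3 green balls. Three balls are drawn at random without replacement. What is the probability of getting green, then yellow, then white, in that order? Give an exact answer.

Each draw changes the counts, so multiply the conditional probabilities along the sequence:
P = 3/23 × 9/22 × 3/21 = 81/10626 = 27/3542.

27/3542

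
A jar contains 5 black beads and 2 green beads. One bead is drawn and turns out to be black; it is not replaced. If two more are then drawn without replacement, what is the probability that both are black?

2/5

After the first draw, 4 of the remaining 6 beads are black.
P = 4/6 × 3/5 = 12/30 = 2/5.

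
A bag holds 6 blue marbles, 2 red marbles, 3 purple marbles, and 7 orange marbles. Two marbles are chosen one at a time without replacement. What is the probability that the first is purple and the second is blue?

Multiply the probability of each draw given the previous ones:
P = 3/18 × 6/17 = 18/306 = 1/17.

1/17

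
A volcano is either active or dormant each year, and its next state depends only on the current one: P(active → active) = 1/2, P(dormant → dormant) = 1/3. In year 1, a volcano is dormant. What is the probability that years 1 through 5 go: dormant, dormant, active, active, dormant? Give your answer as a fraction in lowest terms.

Year 1 is given. For each transition, use the conditional probability from the current state:
P(dormant | dormant) = 1/3; P(active | dormant) = 2/3; P(active | active) = 1/2; P(dormant | active) = 1/2.
P = 1/3 × 2/3 × 1/2 × 1/2 = 2/36 = 1/18.

1/18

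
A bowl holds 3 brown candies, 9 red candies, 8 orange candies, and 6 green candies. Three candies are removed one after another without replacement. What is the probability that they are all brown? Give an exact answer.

P(all brown) = 3/26 × 2/25 × 1/24 = 6/15600 = 1/2600.

1/2600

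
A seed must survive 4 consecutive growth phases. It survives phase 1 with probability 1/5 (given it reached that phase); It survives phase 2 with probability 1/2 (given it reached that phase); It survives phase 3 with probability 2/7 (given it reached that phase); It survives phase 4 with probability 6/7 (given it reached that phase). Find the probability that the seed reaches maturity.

The events are sequential, so multiply the conditional probabilities:
P = 1/5 × 1/2 × 2/7 × 6/7 = 12/490 = 6/245.

6/245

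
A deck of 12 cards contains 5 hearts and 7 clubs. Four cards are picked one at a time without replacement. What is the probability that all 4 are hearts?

1/99

P = 5/12 × 4/11 × 3/10 × 2/9 = 120/11880 = 1/99.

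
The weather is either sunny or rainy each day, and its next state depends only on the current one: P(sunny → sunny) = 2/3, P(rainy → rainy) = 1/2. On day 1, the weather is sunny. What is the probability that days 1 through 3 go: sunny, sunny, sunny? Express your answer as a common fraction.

Day 1 is given. For each transition, use the conditional probability from the current state:
P(sunny | sunny) = 2/3; P(sunny | sunny) = 2/3.
P = 2/3 × 2/3 = 4/9.

4/9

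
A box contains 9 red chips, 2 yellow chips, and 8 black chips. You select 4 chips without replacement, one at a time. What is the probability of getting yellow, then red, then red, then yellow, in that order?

1/646

Multiply the probability of each draw given the previous ones:
P = 2/19 × 9/18 × 8/17 × 1/16 = 144/93024 = 1/646.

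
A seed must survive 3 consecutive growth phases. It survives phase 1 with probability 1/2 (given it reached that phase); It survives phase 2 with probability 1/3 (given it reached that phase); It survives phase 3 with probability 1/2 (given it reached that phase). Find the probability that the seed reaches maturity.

The events are sequential, so multiply the conditional probabilities:
P = 1/2 × 1/3 × 1/2 = 1/12.

1/12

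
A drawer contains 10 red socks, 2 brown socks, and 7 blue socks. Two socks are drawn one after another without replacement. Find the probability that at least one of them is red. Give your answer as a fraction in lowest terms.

15/19

P(no red) = 9/19 × 8/18 = 72/342 = 4/19.
P(at least one) = 1 − 4/19 = 15/19.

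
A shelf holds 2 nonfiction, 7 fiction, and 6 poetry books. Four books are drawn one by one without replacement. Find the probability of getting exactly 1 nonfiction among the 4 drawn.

One ordering (nonfiction drawn first) has probability 2/15 × 13/14 × 12/13 × 11/12 = 3432/32760 = 11/105.
There are C(4,1) = 4 such orderings, each equally likely, so P = 4 × 11/105 = 44/105.

44/105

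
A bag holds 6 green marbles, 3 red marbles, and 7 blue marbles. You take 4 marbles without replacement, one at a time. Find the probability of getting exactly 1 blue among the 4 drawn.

21/65

One ordering (blue drawn first) has probability 7/16 × 9/15 × 8/14 × 7/13 = 3528/43680 = 21/260.
There are C(4,1) = 4 such orderings, each equally likely, so P = 4 × 21/260 = 21/65.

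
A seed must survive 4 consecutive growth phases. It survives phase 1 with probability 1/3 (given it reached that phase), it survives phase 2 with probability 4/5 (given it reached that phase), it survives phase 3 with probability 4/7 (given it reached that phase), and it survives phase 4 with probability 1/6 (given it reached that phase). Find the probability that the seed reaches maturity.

Multiplying along the chain,
P = 1/3 × 4/5 × 4/7 × 1/6 = 16/630 = 8/315.

8/315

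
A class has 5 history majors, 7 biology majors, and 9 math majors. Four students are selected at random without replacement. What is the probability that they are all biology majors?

1/171

P = 7/21 × 6/20 × 5/19 × 4/18 = 840/143640 = 1/171.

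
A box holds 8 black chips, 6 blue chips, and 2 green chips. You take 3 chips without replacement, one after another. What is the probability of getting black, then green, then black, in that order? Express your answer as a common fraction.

Chain rule:
P = 8/16 × 2/15 × 7/14 = 112/3360 = 1/30.

1/30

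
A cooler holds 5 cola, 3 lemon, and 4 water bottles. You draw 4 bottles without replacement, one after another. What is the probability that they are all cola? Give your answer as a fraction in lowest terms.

1/99

P = 5/12 × 4/11 × 3/10 × 2/9 = 120/11880 = 1/99.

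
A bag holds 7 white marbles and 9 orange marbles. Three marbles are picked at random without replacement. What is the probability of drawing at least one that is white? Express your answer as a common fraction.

P(no white) = 9/16 × 8/15 × 7/14 = 504/3360 = 3/20.
P(at least one) = 1 − 3/20 = 17/20.

17/20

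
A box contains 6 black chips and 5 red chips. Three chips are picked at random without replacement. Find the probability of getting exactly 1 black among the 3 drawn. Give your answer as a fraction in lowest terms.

One ordering (black drawn first) has probability 6/11 × 5/10 × 4/9 = 120/990 = 4/33.
There are C(3,1) = 3 such orderings, each equally likely, so P = 3 × 4/33 = 4/11.

4/11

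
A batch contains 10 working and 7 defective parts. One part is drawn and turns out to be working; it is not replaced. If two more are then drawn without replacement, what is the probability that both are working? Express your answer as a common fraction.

With the first part removed, 9 working remain out of 16.
P = 9/16 × 8/15 = 72/240 = 3/10.

3/10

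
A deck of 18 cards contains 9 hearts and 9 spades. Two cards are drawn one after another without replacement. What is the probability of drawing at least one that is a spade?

P(no spades) = 9/18 × 8/17 = 72/306 = 4/17.
P(at least one) = 1 − 4/17 = 13/17.

13/17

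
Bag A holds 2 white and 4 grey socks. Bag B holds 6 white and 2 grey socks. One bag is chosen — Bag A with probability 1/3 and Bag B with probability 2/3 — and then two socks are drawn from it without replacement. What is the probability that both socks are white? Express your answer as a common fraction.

239/630

From Bag A: P(both white) = (2/6)(1/5) = 1/15.
From Bag B: P(both white) = (6/8)(5/7) = 15/28.
Total probability = (1/3)(1/15) + (2/3)(15/28) = 239/630.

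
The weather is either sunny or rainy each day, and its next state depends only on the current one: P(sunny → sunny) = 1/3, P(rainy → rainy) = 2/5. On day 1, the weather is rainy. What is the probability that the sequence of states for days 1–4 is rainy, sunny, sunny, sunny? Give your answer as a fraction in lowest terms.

1/15

Day 1 is given. For each transition, use the conditional probability from the current state:
P(sunny | rainy) = 3/5; P(sunny | sunny) = 1/3; P(sunny | sunny) = 1/3.
P = 3/5 × 1/3 × 1/3 = 3/45 = 1/15.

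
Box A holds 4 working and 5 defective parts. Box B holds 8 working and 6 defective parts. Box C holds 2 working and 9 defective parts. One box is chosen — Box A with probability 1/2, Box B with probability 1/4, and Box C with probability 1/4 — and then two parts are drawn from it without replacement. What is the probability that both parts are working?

707/4290

From Box A: P(both working) = (4/9)(3/8) = 1/6.
From Box B: P(both working) = (8/14)(7/13) = 4/13.
From Box C: P(both working) = (2/11)(1/10) = 1/55.
Total probability = (1/2)(1/6) + (1/4)(4/13) + (1/4)(1/55) = 707/4290.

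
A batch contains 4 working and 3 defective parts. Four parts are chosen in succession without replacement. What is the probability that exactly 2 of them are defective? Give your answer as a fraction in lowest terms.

18/35

One ordering (defective drawn first) has probability 3/7 × 2/6 × 4/5 × 3/4 = 72/840 = 3/35.
There are C(4,2) = 6 such orderings, each equally likely, so P = 6 × 3/35 = 18/35.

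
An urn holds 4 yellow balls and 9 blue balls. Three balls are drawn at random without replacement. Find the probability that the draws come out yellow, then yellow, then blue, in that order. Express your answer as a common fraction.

9/143

Chain rule:
P = 4/13 × 3/12 × 9/11 = 108/1716 = 9/143.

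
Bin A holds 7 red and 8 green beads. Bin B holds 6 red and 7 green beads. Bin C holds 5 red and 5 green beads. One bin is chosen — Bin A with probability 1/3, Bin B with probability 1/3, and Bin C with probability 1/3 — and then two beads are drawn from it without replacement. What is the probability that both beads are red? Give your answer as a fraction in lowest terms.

From Bin A: P(both red) = (7/15)(6/14) = 1/5.
From Bin B: P(both red) = (6/13)(5/12) = 5/26.
From Bin C: P(both red) = (5/10)(4/9) = 2/9.
Total probability = (1/3)(1/5) + (1/3)(5/26) + (1/3)(2/9) = 719/3510.

719/3510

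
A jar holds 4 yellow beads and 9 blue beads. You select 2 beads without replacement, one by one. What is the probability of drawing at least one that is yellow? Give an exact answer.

7/13

P(no yellow) = 9/13 × 8/12 = 72/156 = 6/13.
P(at least one) = 1 − 6/13 = 7/13.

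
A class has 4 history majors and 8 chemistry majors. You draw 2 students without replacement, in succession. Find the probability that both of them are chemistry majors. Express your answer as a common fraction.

P = 8/12 × 7/11 = 56/132 = 14/33.

14/33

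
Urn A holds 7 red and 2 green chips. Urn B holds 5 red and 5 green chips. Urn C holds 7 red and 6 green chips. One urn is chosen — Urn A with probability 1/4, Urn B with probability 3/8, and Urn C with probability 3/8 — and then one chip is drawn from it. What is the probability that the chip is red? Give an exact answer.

From Urn A: P(red) = 7/9.
From Urn B: P(red) = 5/10.
From Urn C: P(red) = 7/13.
Total probability = (1/4)(7/9) + (3/8)(5/10) + (3/8)(7/13) = 1093/1872.

1093/1872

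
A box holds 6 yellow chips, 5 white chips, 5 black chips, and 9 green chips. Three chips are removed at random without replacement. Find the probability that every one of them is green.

21/575

P(every draw is green) = 9/25 × 8/24 × 7/23 = 504/13800 = 21/575.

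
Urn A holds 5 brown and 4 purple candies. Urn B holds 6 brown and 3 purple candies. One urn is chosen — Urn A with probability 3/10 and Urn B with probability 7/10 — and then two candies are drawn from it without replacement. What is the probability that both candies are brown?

From Urn A: P(both brown) = (5/9)(4/8) = 5/18.
From Urn B: P(both brown) = (6/9)(5/8) = 5/12.
Total probability = (3/10)(5/18) + (7/10)(5/12) = 3/8.

3/8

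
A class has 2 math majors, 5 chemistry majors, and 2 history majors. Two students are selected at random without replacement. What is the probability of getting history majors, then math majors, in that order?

1/18

Each draw changes the counts, so multiply the conditional probabilities along the sequence:
P = 2/9 × 2/8 = 4/72 = 1/18.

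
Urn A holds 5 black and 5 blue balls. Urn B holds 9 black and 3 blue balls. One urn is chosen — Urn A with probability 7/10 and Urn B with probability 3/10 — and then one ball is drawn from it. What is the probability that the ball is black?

From Urn A: P(black) = 5/10.
From Urn B: P(black) = 9/12.
Total probability = (7/10)(5/10) + (3/10)(9/12) = 23/40.

23/40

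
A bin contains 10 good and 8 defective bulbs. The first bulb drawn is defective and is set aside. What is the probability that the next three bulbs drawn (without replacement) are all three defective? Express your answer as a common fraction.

7/136

With the first bulb removed, 7 defective remain out of 17.
P = 7/17 × 6/16 × 5/15 = 210/4080 = 7/136.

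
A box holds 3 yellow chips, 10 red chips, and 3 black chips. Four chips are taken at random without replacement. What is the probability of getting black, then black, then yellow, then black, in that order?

3/7280

Each draw changes the counts, so multiply the conditional probabilities along the sequence:
P = 3/16 × 2/15 × 3/14 × 1/13 = 18/43680 = 3/7280.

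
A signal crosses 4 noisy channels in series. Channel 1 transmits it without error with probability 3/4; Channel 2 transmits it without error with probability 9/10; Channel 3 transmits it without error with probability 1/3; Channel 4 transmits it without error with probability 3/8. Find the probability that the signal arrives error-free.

The events are sequential, so multiply the conditional probabilities:
P = 3/4 × 9/10 × 1/3 × 3/8 = 81/960 = 27/320.

27/320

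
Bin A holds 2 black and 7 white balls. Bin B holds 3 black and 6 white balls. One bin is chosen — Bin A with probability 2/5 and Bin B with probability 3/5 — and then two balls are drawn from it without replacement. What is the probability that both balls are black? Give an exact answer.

From Bin A: P(both black) = (2/9)(1/8) = 1/36.
From Bin B: P(both black) = (3/9)(2/8) = 1/12.
Total probability = (2/5)(1/36) + (3/5)(1/12) = 11/180.

11/180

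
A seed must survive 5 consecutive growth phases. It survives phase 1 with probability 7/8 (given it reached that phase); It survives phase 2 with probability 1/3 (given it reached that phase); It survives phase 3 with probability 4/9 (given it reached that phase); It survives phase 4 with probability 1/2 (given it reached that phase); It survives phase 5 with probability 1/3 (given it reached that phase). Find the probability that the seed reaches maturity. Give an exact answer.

The events are sequential, so multiply the conditional probabilities:
P = 7/8 × 1/3 × 4/9 × 1/2 × 1/3 = 28/1296 = 7/324.

7/324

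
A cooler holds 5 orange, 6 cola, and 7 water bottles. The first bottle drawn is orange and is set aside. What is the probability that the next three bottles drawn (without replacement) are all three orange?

With the first bottle removed, 4 orange remain out of 17.
P = 4/17 × 3/16 × 2/15 = 24/4080 = 1/170.

1/170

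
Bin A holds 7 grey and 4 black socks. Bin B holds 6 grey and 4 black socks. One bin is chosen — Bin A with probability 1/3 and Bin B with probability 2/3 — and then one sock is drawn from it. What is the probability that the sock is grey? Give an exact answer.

From Bin A: P(grey) = 7/11.
From Bin B: P(grey) = 6/10.
Total probability = (1/3)(7/11) + (2/3)(6/10) = 101/165.

101/165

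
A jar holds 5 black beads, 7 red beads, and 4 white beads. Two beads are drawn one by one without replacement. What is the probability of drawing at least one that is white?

P(no white) = 12/16 × 11/15 = 132/240 = 11/20.
P(at least one) = 1 − 11/20 = 9/20.

9/20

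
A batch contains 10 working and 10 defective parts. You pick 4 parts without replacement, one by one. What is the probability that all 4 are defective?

P(all defective) = 10/20 × 9/19 × 8/18 × 7/17 = 5040/116280 = 14/323.

14/323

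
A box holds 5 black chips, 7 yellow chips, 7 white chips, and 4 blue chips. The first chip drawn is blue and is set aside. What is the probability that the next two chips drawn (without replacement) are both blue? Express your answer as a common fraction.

After the first draw, 3 of the remaining 22 chips are blue.
P = 3/22 × 2/21 = 6/462 = 1/77.

1/77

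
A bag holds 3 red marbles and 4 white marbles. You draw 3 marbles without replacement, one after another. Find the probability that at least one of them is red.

31/35

P(no red) = 4/7 × 3/6 × 2/5 = 24/210 = 4/35.
P(at least one) = 1 − 4/35 = 31/35.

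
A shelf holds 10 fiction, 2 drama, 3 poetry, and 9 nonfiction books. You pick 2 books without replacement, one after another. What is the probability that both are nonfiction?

P(all nonfiction) = 9/24 × 8/23 = 72/552 = 3/23.

3/23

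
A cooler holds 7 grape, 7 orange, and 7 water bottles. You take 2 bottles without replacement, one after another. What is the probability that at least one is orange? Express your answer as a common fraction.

P(no orange) = 14/21 × 13/20 = 182/420 = 13/30.
P(at least one) = 1 − 13/30 = 17/30.

17/30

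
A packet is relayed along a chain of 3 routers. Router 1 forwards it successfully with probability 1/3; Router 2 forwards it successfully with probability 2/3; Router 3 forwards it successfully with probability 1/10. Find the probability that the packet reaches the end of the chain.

1/45

The events are sequential, so multiply the conditional probabilities:
P = 1/3 × 2/3 × 1/10 = 2/90 = 1/45.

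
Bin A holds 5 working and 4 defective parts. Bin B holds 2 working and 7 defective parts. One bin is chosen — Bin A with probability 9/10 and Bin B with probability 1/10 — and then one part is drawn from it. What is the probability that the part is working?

47/90

From Bin A: P(working) = 5/9.
From Bin B: P(working) = 2/9.
Total probability = (9/10)(5/9) + (1/10)(2/9) = 47/90.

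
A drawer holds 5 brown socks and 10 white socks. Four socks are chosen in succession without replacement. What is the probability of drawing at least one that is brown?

11/13

P(no brown) = 10/15 × 9/14 × 8/13 × 7/12 = 5040/32760 = 2/13.
P(at least one) = 1 − 2/13 = 11/13.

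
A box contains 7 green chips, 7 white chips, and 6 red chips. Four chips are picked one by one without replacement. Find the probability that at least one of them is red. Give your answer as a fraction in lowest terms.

P(no red) = 14/20 × 13/19 × 12/18 × 11/17 = 24024/116280 = 1001/4845.
P(at least one) = 1 − 1001/4845 = 3844/4845.

3844/4845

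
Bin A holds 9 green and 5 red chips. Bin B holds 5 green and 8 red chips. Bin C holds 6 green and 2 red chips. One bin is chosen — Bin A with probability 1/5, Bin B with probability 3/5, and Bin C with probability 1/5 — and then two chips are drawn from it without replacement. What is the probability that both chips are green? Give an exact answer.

479/1820

From Bin A: P(both green) = (9/14)(8/13) = 36/91.
From Bin B: P(both green) = (5/13)(4/12) = 5/39.
From Bin C: P(both green) = (6/8)(5/7) = 15/28.
Total probability = (1/5)(36/91) + (3/5)(5/39) + (1/5)(15/28) = 479/1820.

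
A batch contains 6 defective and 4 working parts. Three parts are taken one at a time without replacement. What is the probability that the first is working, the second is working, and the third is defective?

Chain rule:
P = 4/10 × 3/9 × 6/8 = 72/720 = 1/10.

1/10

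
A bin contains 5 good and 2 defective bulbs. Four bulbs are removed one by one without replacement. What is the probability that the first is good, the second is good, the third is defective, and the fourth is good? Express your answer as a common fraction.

1/7

Each draw changes the counts, so multiply the conditional probabilities along the sequence:
P = 5/7 × 4/6 × 2/5 × 3/4 = 120/840 = 1/7.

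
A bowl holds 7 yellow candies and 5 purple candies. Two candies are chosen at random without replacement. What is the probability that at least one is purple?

15/22

P(no purple) = 7/12 × 6/11 = 42/132 = 7/22.
P(at least one) = 1 − 7/22 = 15/22.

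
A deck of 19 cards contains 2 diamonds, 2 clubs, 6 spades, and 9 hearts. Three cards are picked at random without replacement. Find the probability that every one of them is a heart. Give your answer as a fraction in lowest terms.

28/323

P(all hearts) = 9/19 × 8/18 × 7/17 = 504/5814 = 28/323.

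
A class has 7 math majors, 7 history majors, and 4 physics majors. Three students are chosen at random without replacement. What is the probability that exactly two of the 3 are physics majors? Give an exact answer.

7/68

One ordering (physics majors drawn first) has probability 4/18 × 3/17 × 14/16 = 168/4896 = 7/204.
There are C(3,2) = 3 such orderings, each equally likely, so P = 3 × 7/204 = 7/68.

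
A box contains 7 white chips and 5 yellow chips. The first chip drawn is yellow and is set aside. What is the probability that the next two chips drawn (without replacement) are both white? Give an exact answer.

21/55

With the first chip removed, 7 white remain out of 11.
P = 7/11 × 6/10 = 42/110 = 21/55.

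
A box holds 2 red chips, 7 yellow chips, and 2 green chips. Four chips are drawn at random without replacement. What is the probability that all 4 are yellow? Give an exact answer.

7/66

P(all yellow) = 7/11 × 6/10 × 5/9 × 4/8 = 840/7920 = 7/66.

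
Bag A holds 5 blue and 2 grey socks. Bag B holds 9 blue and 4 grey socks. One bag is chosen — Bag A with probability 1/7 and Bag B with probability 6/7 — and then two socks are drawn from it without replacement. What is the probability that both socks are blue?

886/1911

From Bag A: P(both blue) = (5/7)(4/6) = 10/21.
From Bag B: P(both blue) = (9/13)(8/12) = 6/13.
Total probability = (1/7)(10/21) + (6/7)(6/13) = 886/1911.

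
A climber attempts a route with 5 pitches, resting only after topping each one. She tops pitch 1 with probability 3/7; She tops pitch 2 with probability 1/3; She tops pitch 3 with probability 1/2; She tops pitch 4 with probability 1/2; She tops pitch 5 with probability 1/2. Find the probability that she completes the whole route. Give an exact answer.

Multiplying along the chain,
P = 3/7 × 1/3 × 1/2 × 1/2 × 1/2 = 3/168 = 1/56.

1/56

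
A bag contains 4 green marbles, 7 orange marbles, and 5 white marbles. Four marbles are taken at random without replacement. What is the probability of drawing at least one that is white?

149/182

P(no white) = 11/16 × 10/15 × 9/14 × 8/13 = 7920/43680 = 33/182.
P(at least one) = 1 − 33/182 = 149/182.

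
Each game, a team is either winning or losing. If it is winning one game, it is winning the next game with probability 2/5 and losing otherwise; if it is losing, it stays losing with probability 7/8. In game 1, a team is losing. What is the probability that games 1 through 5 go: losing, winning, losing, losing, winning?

21/2560

Game 1 is given. For each transition, use the conditional probability from the current state:
P(winning | losing) = 1/8; P(losing | winning) = 3/5; P(losing | losing) = 7/8; P(winning | losing) = 1/8.
P = 1/8 × 3/5 × 7/8 × 1/8 = 21/2560.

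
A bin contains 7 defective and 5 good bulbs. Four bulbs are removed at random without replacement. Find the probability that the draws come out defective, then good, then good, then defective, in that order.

7/99

Multiply the probability of each draw given the previous ones:
P = 7/12 × 5/11 × 4/10 × 6/9 = 840/11880 = 7/99.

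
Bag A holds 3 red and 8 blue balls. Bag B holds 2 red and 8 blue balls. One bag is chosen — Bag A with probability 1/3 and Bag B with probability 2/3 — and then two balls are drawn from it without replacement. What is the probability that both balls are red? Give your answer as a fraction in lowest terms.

49/1485

From Bag A: P(both red) = (3/11)(2/10) = 3/55.
From Bag B: P(both red) = (2/10)(1/9) = 1/45.
Total probability = (1/3)(3/55) + (2/3)(1/45) = 49/1485.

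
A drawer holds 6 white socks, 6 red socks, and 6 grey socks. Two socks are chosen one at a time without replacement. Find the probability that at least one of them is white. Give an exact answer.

29/51

P(no white) = 12/18 × 11/17 = 132/306 = 22/51.
P(at least one) = 1 − 22/51 = 29/51.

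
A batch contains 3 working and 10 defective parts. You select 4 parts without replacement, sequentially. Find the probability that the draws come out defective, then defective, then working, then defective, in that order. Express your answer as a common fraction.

18/143

Chain rule:
P = 10/13 × 9/12 × 3/11 × 8/10 = 2160/17160 = 18/143.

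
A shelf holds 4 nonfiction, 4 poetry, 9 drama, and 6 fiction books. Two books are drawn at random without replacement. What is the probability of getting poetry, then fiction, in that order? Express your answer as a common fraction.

12/253

Each draw changes the counts, so multiply the conditional probabilities along the sequence:
P = 4/23 × 6/22 = 24/506 = 12/253.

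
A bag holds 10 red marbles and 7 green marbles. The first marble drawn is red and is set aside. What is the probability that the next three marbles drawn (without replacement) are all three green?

1/16

With the first marble removed, 7 green remain out of 16.
P = 7/16 × 6/15 × 5/14 = 210/3360 = 1/16.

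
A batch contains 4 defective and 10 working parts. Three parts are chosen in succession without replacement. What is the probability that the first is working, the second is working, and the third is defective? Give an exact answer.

Multiply the probability of each draw given the previous ones:
P = 10/14 × 9/13 × 4/12 = 360/2184 = 15/91.

15/91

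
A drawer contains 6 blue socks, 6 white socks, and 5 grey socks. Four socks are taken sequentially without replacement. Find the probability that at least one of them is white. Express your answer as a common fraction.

205/238

P(no white) = 11/17 × 10/16 × 9/15 × 8/14 = 7920/57120 = 33/238.
P(at least one) = 1 − 33/238 = 205/238.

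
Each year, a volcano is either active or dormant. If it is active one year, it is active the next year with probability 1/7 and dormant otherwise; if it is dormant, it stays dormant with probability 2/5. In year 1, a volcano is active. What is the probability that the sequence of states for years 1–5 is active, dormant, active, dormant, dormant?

216/1225

Year 1 is given. For each transition, use the conditional probability from the current state:
P(dormant | active) = 6/7; P(active | dormant) = 3/5; P(dormant | active) = 6/7; P(dormant | dormant) = 2/5.
P = 6/7 × 3/5 × 6/7 × 2/5 = 216/1225.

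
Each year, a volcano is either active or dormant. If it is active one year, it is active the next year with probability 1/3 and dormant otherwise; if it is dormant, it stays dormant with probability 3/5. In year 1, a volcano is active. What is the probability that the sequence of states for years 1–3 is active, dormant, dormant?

Year 1 is given. For each transition, use the conditional probability from the current state:
P(dormant | active) = 2/3; P(dormant | dormant) = 3/5.
P = 2/3 × 3/5 = 6/15 = 2/5.

2/5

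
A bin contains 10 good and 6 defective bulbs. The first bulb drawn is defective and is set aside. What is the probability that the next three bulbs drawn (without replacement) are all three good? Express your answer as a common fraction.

24/91

With the first bulb removed, 10 good remain out of 15.
P = 10/15 × 9/14 × 8/13 = 720/2730 = 24/91.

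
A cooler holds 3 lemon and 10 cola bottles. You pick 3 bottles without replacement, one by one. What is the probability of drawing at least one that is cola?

285/286

P(no cola) = 3/13 × 2/12 × 1/11 = 6/1716 = 1/286.
P(at least one) = 1 − 1/286 = 285/286.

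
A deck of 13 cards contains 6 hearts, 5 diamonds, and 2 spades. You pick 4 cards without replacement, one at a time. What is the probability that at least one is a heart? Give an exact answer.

136/143

P(no hearts) = 7/13 × 6/12 × 5/11 × 4/10 = 840/17160 = 7/143.
P(at least one) = 1 − 7/143 = 136/143.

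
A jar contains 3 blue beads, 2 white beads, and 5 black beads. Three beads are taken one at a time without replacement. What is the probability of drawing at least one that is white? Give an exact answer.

P(no white) = 8/10 × 7/9 × 6/8 = 336/720 = 7/15.
P(at least one) = 1 − 7/15 = 8/15.

8/15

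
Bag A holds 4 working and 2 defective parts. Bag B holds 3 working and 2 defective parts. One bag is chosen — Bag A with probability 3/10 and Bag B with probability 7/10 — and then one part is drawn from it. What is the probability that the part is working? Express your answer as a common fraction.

31/50

From Bag A: P(working) = 4/6.
From Bag B: P(working) = 3/5.
Total probability = (3/10)(4/6) + (7/10)(3/5) = 31/50.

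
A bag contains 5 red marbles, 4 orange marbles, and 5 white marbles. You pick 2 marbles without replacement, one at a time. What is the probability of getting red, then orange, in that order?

10/91

Each draw changes the counts, so multiply the conditional probabilities along the sequence:
P = 5/14 × 4/13 = 20/182 = 10/91.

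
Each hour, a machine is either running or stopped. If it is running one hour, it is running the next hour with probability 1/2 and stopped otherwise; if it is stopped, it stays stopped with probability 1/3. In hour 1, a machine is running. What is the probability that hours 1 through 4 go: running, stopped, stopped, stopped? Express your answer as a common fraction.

Hour 1 is given. For each transition, use the conditional probability from the current state:
P(stopped | running) = 1/2; P(stopped | stopped) = 1/3; P(stopped | stopped) = 1/3.
P = 1/2 × 1/3 × 1/3 = 1/18.

1/18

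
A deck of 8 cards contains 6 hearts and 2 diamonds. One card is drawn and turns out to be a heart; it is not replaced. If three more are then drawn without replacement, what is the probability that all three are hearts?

With the first card removed, 5 hearts remain out of 7.
P = 5/7 × 4/6 × 3/5 = 60/210 = 2/7.

2/7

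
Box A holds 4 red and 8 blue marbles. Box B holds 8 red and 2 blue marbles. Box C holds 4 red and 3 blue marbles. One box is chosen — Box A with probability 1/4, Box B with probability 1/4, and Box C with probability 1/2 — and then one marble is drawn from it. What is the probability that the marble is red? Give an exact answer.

From Box A: P(red) = 4/12.
From Box B: P(red) = 8/10.
From Box C: P(red) = 4/7.
Total probability = (1/4)(4/12) + (1/4)(8/10) + (1/2)(4/7) = 239/420.

239/420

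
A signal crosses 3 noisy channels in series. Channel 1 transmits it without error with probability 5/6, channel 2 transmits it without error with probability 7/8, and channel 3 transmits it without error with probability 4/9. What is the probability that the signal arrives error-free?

35/108

Each stage is reached only if all earlier stages succeed, so
P = 5/6 × 7/8 × 4/9 = 140/432 = 35/108.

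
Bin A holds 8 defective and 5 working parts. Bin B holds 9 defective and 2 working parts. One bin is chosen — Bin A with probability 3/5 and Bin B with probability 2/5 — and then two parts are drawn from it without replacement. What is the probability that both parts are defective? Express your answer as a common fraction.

From Bin A: P(both defective) = (8/13)(7/12) = 14/39.
From Bin B: P(both defective) = (9/11)(8/10) = 36/55.
Total probability = (3/5)(14/39) + (2/5)(36/55) = 1706/3575.

1706/3575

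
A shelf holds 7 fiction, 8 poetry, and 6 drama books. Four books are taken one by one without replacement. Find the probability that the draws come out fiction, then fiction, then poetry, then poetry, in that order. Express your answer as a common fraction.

14/855

Each draw changes the counts, so multiply the conditional probabilities along the sequence:
P = 7/21 × 6/20 × 8/19 × 7/18 = 2352/143640 = 14/855.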